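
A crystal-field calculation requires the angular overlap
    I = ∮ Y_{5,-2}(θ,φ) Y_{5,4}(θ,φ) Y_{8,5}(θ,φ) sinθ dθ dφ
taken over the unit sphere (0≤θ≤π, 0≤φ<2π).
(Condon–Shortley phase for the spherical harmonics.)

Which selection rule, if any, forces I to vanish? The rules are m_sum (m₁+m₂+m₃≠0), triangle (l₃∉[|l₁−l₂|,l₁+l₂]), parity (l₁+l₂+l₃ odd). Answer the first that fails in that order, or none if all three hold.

m_sum

m₁+m₂+m₃ = -2 + 4 + 5 = 7  ✗
triangle: |5−5|=0 ≤ l₃=8 ≤ 5+5=10
parity: l₁+l₂+l₃ = 18 is even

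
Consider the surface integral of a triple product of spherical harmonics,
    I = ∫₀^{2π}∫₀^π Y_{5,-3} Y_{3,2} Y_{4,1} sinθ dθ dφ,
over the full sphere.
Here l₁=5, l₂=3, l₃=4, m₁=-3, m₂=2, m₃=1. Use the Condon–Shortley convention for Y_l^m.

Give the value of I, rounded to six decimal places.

-0.035836

m-sum 0 ✓  L=12 even ✓  2≤4≤8 ✓
Π(2lᵢ+1) = 11×7×9 = 693
triangle coeff Δ(5,3,4) = 1/180180
Σ_t [1,3]: t=1:−1/576 t=2:+1/144 t=3:−1/576 = 1/288
(3j)²=20/1001 [(5 3 4; 0 0 0)], sign=+1
Σ_t [3,4]: t=3:−1/1440 t=4:+1/1152 = 1/5760
(3j)²=1/858 [(5 3 4; -3 2 1)], sign=-1
⇒ 4πI² = 30/1859
I = (-1)√(30/1859/(4π)) = -0.03583571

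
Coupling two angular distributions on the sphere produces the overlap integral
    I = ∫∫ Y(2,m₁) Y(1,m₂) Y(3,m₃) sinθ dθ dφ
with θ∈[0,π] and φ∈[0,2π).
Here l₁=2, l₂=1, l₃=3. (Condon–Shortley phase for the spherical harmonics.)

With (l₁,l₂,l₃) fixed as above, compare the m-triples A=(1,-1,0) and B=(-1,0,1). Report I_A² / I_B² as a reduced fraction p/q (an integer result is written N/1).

Shared (l₁,l₂,l₃)=(2,1,3): N and (l;000)² cancel in I_A²/I_B².
A: Δ = 0!·4!·2!/7! = 1/105; Racah Σ t=0..0: t=0:+1/12 = 1/12; ⇒ 3j(2 1 3; 1 -1 0)² = 1/35, sgn -1
B: Δ = 0!·4!·2!/7! = 1/105; Racah Σ t=0..0: t=0:+1/6 = 1/6; ⇒ 3j(2 1 3; -1 0 1)² = 8/105, sgn +1
I_A²/I_B² = (1/35)/(8/105) = 3/8

3/8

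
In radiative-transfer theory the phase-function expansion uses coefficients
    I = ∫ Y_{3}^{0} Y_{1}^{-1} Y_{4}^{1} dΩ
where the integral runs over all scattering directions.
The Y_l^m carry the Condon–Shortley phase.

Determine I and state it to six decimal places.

-0.194664

Rules hold: Σm=0, L=8 even, 2≤4≤4.
N = 7·3·9 = 189
Δ = 0!·6!·2!/9! = 1/252
Racah Σ t=0..0: t=0:+1/36 = 1/36
⇒ 3j(3 1 4; 0 0 0)² = 4/63, sgn +1
Racah Σ t=0..0: t=0:+1/72 = 1/72
⇒ 3j(3 1 4; 0 -1 1)² = 5/126, sgn -1
4πI² = N·(3j₀)²·(3jₘ)² = 10/21
I = -1·√(0.47619/4π) = -0.19466390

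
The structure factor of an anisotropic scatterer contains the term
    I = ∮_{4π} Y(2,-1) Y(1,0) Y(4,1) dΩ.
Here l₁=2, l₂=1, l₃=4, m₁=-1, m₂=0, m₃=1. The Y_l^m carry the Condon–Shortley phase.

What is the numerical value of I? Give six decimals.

0.000000

l₃=4 ∉ [1,3] — triangle fails ⇒ I = 0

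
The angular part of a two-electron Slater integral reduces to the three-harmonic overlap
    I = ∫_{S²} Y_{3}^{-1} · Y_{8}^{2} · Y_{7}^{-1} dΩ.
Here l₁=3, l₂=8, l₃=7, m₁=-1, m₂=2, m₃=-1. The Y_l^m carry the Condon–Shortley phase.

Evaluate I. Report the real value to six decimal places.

0.115043

Checks pass: Σm=0; 18 even; l₃=7∈[5,11].
(2·3+1)(2·8+1)(2·7+1) = 1785
Δ: 4! 2! 12! / 19! → 1/5290740
sum: t=1:−1/7257600 t=2:+1/2073600 t=3:−1/7257600 = 1/4838400
3j²(3 8 7; 0 0 0) = Δ·Π!·Σ² = 252/20995  (sign -1)
sum: t=2:+1/7741440 t=3:−1/3628800 t=4:+1/24883200 = -37/348364800
3j²(3 8 7; -1 2 -1) = Δ·Π!·Σ² = 1369/176358  (sign -1)
combine: 4πI² = 1785·252/20995·1369/176358 = 172494/1037153
take √, sign +1: I = 0.11504312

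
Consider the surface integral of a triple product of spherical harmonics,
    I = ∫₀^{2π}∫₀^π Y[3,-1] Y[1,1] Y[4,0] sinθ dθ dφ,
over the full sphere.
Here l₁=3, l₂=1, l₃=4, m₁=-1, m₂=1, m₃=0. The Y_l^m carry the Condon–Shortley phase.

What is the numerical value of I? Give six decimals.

Checks pass: Σm=0; 8 even; l₃=4∈[2,4].
(2·3+1)(2·1+1)(2·4+1) = 189
Δ: 0! 6! 2! / 9! → 1/252
sum: t=0:+1/36 = 1/36
3j²(3 1 4; 0 0 0) = Δ·Π!·Σ² = 4/63  (sign +1)
sum: t=0:+1/96 = 1/96
3j²(3 1 4; -1 1 0) = Δ·Π!·Σ² = 1/42  (sign +1)
combine: 4πI² = 189·4/63·1/42 = 2/7
take √, sign +1: I = 0.15078601

0.150786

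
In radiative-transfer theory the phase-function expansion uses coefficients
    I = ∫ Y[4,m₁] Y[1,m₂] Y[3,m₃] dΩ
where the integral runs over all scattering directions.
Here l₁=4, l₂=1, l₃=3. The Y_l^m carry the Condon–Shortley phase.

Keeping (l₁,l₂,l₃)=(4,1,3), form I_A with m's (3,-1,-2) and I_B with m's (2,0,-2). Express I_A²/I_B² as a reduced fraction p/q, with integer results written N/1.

Same 4,1,3: normalisation and zero-m 3j drop out of the ratio.
A: Δ: 2! 6! 0! / 9! → 1/252; sum: t=0:+1/240 = 1/240; 3j²(4 1 3; 3 -1 -2) = Δ·Π!·Σ² = 1/12  (sign -1)
B: Δ: 2! 6! 0! / 9! → 1/252; sum: t=1:−1/120 = -1/120; 3j²(4 1 3; 2 0 -2) = Δ·Π!·Σ² = 1/21  (sign +1)
I_A²/I_B² = (1/12)/(1/21) = 7/4

7/4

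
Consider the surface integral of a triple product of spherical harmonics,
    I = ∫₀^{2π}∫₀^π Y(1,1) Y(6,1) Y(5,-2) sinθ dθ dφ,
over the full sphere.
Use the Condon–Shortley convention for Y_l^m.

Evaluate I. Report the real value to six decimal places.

Checks pass: Σm=0; 12 even; l₃=5∈[5,7].
(2·1+1)(2·6+1)(2·5+1) = 429
Δ: 2! 0! 10! / 13! → 1/858
sum: t=1:−1/14400 = -1/14400
3j²(1 6 5; 0 0 0) = Δ·Π!·Σ² = 6/143  (sign +1)
sum: t=0:+1/60480 = 1/60480
3j²(1 6 5; 1 1 -2) = Δ·Π!·Σ² = 5/429  (sign -1)
combine: 4πI² = 429·6/143·5/429 = 30/143
take √, sign -1: I = -0.12920749

-0.129207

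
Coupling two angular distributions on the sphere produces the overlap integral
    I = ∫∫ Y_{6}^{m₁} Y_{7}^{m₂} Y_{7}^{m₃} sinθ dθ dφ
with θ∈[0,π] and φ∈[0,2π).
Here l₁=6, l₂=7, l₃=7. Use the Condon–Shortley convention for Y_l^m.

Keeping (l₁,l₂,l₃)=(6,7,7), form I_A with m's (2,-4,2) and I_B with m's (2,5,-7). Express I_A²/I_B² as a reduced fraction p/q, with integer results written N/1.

l's match ⇒ only the (l;m) 3-j factors differ between A and B.
A: triangle coeff Δ(6,7,7) = 1/2444321880; Σ_t [0,3]: t=0:+1/24883200 t=1:−1/6220800 t=2:+1/11612160 t=3:−1/174182400 = -1/24883200; (3j)²=28/4199 [(6 7 7; 2 -4 2)], sign=+1
B: triangle coeff Δ(6,7,7) = 1/2444321880; Σ_t [4,4]: t=4:+1/1393459200 = 1/1393459200; (3j)²=11/646 [(6 7 7; 2 5 -7)], sign=+1
I_A²/I_B² = (28/4199)/(11/646) = 56/143

56/143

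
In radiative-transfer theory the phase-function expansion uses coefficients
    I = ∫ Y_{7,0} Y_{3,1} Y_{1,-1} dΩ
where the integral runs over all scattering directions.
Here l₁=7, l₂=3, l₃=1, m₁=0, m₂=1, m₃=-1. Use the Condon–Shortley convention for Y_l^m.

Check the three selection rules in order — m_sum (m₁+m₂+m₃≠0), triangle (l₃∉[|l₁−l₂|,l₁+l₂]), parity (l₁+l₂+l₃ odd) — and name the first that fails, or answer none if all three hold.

triangle

Σmᵢ = 0  ✓
l₃∈[|l₁−l₂|,l₁+l₂]=[4,10], have l₃=1  ✗
Σlᵢ = 11 ⇒ odd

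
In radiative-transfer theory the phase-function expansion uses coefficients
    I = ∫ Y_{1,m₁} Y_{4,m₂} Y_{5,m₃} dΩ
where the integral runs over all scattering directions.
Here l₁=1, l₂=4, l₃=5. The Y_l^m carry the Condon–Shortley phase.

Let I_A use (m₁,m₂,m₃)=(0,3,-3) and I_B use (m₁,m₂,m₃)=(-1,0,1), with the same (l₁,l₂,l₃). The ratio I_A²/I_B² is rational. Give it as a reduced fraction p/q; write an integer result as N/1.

16/15

Shared (l₁,l₂,l₃)=(1,4,5): N and (l;000)² cancel in I_A²/I_B².
A: Δ = 0!·2!·8!/11! = 1/495; Racah Σ t=0..0: t=0:+1/5040 = 1/5040; ⇒ 3j(1 4 5; 0 3 -3)² = 16/495, sgn +1
B: Δ = 0!·2!·8!/11! = 1/495; Racah Σ t=0..0: t=0:+1/1152 = 1/1152; ⇒ 3j(1 4 5; -1 0 1)² = 1/33, sgn +1
I_A²/I_B² = (16/495)/(1/33) = 16/15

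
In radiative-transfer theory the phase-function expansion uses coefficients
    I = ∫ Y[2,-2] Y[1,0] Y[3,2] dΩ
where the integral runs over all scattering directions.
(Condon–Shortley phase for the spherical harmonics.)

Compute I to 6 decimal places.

Checks pass: Σm=0; 6 even; l₃=3∈[1,3].
(2·2+1)(2·1+1)(2·3+1) = 105
Δ: 0! 4! 2! / 7! → 1/105
sum: t=0:+1/4 = 1/4
3j²(2 1 3; 0 0 0) = Δ·Π!·Σ² = 3/35  (sign -1)
sum: t=0:+1/24 = 1/24
3j²(2 1 3; -2 0 2) = Δ·Π!·Σ² = 1/21  (sign -1)
combine: 4πI² = 105·3/35·1/21 = 3/7
take √, sign +1: I = 0.18467439

0.184674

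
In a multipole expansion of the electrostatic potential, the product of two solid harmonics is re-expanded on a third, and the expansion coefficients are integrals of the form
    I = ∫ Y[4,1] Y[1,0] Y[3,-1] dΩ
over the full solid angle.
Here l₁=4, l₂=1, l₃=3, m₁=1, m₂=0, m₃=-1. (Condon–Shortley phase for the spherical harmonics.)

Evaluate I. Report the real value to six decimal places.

-0.238414

m-sum 0 ✓  L=8 even ✓  3≤3≤5 ✓
Π(2lᵢ+1) = 9×3×7 = 189
triangle coeff Δ(4,1,3) = 1/252
Σ_t [1,1]: t=1:−1/36 = -1/36
(3j)²=4/63 [(4 1 3; 0 0 0)], sign=+1
Σ_t [1,1]: t=1:−1/48 = -1/48
(3j)²=5/84 [(4 1 3; 1 0 -1)], sign=-1
⇒ 4πI² = 5/7
I = (-1)√(5/7/(4π)) = -0.23841361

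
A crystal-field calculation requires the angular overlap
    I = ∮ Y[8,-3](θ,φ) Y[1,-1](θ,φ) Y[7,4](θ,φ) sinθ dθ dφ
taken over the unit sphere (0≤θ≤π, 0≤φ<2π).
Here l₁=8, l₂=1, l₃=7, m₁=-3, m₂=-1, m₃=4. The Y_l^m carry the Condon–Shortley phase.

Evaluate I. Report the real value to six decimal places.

-0.096758

Checks pass: Σm=0; 16 even; l₃=7∈[7,9].
(2·8+1)(2·1+1)(2·7+1) = 765
Δ: 2! 14! 0! / 17! → 1/2040
sum: t=1:−1/25401600 = -1/25401600
3j²(8 1 7; 0 0 0) = Δ·Π!·Σ² = 8/255  (sign +1)
sum: t=0:+1/479001600 = 1/479001600
3j²(8 1 7; -3 -1 4) = Δ·Π!·Σ² = 1/204  (sign -1)
combine: 4πI² = 765·8/255·1/204 = 2/17
take √, sign -1: I = -0.09675772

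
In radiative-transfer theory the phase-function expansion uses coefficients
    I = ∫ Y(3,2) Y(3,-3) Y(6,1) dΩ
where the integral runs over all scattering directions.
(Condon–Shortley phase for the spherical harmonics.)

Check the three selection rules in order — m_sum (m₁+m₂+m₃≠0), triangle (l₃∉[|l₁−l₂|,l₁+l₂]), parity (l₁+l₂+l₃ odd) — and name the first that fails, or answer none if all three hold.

m₁+m₂+m₃ = 2 − 3 + 1 = 0  ✓
triangle: |3−3|=0 ≤ l₃=6 ≤ 3+3=6  ✓
parity: l₁+l₂+l₃ = 12 is even  ✓

none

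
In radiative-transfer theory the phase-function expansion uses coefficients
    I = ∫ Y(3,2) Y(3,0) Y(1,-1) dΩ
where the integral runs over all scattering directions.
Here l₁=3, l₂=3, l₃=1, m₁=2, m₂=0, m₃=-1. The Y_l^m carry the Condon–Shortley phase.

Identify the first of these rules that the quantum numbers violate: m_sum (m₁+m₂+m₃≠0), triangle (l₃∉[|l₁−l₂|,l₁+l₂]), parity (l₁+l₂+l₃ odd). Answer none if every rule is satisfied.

m₁+m₂+m₃ = 2 + 0 − 1 = 1  ✗
triangle: |3−3|=0 ≤ l₃=1 ≤ 3+3=6
parity: l₁+l₂+l₃ = 7 is odd

m_sum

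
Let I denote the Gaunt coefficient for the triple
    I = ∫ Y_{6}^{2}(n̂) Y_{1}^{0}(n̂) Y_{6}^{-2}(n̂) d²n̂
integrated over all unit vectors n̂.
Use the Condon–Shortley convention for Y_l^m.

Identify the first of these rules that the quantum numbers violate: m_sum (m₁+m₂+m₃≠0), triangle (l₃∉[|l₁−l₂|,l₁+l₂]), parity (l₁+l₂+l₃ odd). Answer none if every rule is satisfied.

parity

azimuthal sum: 2 + 0 − 2 = 0  ✓
5 ≤ 6 ≤ 7 (triangle on l)  ✓
L = 6 + 1 + 6 = 13 (odd)  ✗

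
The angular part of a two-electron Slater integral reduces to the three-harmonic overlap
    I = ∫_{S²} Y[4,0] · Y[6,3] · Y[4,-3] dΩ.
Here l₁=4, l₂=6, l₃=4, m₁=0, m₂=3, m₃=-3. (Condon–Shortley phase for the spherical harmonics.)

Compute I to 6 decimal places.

0.123195

Checks pass: Σm=0; 14 even; l₃=4∈[2,10].
(2·4+1)(2·6+1)(2·4+1) = 1053
Δ: 6! 2! 6! / 15! → 1/1261260
sum: t=2:+1/4608 t=3:−1/1296 t=4:+1/4608 = -7/20736
3j²(4 6 4; 0 0 0) = Δ·Π!·Σ² = 20/1287  (sign -1)
sum: t=3:−1/25920 t=4:+1/11520 = 1/20736
3j²(4 6 4; 0 3 -3) = Δ·Π!·Σ² = 5/429  (sign -1)
combine: 4πI² = 1053·20/1287·5/429 = 300/1573
take √, sign +1: I = 0.12319450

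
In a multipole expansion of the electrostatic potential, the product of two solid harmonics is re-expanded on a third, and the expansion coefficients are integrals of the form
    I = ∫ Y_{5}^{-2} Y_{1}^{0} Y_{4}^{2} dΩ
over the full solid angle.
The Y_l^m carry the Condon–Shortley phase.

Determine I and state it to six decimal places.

Rules hold: Σm=0, L=10 even, 4≤4≤6.
N = 11·3·9 = 297
Δ = 2!·8!·0!/11! = 1/495
Racah Σ t=1..1: t=1:−1/576 = -1/576
⇒ 3j(5 1 4; 0 0 0)² = 5/99, sgn -1
Racah Σ t=1..1: t=1:−1/1440 = -1/1440
⇒ 3j(5 1 4; -2 0 2)² = 7/165, sgn -1
4πI² = N·(3j₀)²·(3jₘ)² = 7/11
I = +1·√(0.636364/4π) = 0.22503380

0.225034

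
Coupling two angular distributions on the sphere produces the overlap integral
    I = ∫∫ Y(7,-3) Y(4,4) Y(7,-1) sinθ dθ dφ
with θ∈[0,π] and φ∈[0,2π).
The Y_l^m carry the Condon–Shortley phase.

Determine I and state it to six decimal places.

-0.167274

Checks pass: Σm=0; 18 even; l₃=7∈[3,11].
(2·7+1)(2·4+1)(2·7+1) = 2025
Δ: 4! 10! 4! / 19! → 1/58198140
sum: t=0:+1/17418240 t=1:−1/622080 t=2:+1/230400 t=3:−1/622080 t=4:+1/17418240 = 1/806400
3j²(7 4 7; 0 0 0) = Δ·Π!·Σ² = 2268/230945  (sign -1)
sum: t=4:+1/9953280 = 1/9953280
3j²(7 4 7; -3 4 -1) = Δ·Π!·Σ² = 2450/138567  (sign +1)
combine: 4πI² = 2025·2268/230945·2450/138567 = 750141000/2133423721
take √, sign -1: I = -0.16727381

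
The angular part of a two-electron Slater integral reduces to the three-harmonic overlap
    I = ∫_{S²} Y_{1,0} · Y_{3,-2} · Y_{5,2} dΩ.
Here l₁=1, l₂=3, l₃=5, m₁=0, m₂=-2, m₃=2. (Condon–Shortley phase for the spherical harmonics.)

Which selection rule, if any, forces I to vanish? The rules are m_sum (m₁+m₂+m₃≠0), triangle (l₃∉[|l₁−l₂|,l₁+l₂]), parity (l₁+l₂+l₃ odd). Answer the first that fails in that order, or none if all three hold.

triangle

m₁+m₂+m₃ = 0 − 2 + 2 = 0  ✓
triangle: |1−3|=2 ≤ l₃=5 ≤ 1+3=4  ✗
parity: l₁+l₂+l₃ = 9 is odd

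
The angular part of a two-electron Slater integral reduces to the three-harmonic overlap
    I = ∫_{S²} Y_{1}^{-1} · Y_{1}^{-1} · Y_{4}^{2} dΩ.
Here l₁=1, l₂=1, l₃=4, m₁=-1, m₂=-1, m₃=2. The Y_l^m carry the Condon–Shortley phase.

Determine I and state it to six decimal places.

l₃=4 ∉ [0,2] — triangle fails ⇒ I = 0

0.000000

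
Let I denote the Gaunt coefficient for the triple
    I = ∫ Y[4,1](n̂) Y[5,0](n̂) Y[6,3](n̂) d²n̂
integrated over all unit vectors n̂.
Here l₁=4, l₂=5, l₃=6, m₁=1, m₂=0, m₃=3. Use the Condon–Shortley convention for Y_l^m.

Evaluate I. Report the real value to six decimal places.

0.000000

Σmᵢ = 4 ≠ 0, so the φ-integral vanishes; I = 0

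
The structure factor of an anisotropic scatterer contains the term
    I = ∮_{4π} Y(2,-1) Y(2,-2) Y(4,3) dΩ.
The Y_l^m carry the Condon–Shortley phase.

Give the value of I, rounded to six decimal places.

-0.238414

m-sum 0 ✓  L=8 even ✓  0≤4≤4 ✓
Π(2lᵢ+1) = 5×5×9 = 225
triangle coeff Δ(2,2,4) = 1/630
Σ_t [0,0]: t=0:+1/16 = 1/16
(3j)²=2/35 [(2 2 4; 0 0 0)], sign=+1
Σ_t [0,0]: t=0:+1/144 = 1/144
(3j)²=1/18 [(2 2 4; -1 -2 3)], sign=-1
⇒ 4πI² = 5/7
I = (-1)√(5/7/(4π)) = -0.23841361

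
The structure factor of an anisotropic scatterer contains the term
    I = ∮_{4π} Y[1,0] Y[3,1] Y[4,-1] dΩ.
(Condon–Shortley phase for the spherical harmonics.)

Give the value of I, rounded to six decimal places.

-0.238414

Checks pass: Σm=0; 8 even; l₃=4∈[2,4].
(2·1+1)(2·3+1)(2·4+1) = 189
Δ: 0! 2! 6! / 9! → 1/252
sum: t=0:+1/36 = 1/36
3j²(1 3 4; 0 0 0) = Δ·Π!·Σ² = 4/63  (sign +1)
sum: t=0:+1/48 = 1/48
3j²(1 3 4; 0 1 -1) = Δ·Π!·Σ² = 5/84  (sign -1)
combine: 4πI² = 189·4/63·5/84 = 5/7
take √, sign -1: I = -0.23841361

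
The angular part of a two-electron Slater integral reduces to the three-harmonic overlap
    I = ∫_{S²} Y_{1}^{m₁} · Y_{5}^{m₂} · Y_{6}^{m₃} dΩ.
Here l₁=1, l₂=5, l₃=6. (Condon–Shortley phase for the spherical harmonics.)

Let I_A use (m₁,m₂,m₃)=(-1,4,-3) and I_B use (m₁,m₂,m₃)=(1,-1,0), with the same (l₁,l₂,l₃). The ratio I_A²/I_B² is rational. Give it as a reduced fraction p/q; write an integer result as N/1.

Shared (l₁,l₂,l₃)=(1,5,6): N and (l;000)² cancel in I_A²/I_B².
A: Δ = 0!·2!·10!/13! = 1/858; Racah Σ t=0..0: t=0:+1/725760 = 1/725760; ⇒ 3j(1 5 6; -1 4 -3)² = 1/286, sgn -1
B: Δ = 0!·2!·10!/13! = 1/858; Racah Σ t=0..0: t=0:+1/34560 = 1/34560; ⇒ 3j(1 5 6; 1 -1 0)² = 5/286, sgn +1
I_A²/I_B² = (1/286)/(5/286) = 1/5

1/5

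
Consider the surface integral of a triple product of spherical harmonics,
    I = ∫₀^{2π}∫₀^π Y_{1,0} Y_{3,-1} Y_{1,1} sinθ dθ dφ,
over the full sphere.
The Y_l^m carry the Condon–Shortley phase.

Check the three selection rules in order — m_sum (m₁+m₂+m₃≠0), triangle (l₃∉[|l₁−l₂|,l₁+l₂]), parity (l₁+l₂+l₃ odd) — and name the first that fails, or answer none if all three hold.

m₁+m₂+m₃ = 0 − 1 + 1 = 0  ✓
triangle: |1−3|=2 ≤ l₃=1 ≤ 1+3=4  ✗
parity: l₁+l₂+l₃ = 5 is odd

triangle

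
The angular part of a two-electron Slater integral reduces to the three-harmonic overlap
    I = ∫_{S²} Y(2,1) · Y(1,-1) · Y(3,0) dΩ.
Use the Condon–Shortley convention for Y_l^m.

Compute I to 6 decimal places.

m-sum 0 ✓  L=6 even ✓  1≤3≤3 ✓
Π(2lᵢ+1) = 5×3×7 = 105
triangle coeff Δ(2,1,3) = 1/105
Σ_t [0,0]: t=0:+1/4 = 1/4
(3j)²=3/35 [(2 1 3; 0 0 0)], sign=-1
Σ_t [0,0]: t=0:+1/12 = 1/12
(3j)²=1/35 [(2 1 3; 1 -1 0)], sign=-1
⇒ 4πI² = 9/35
I = (+1)√(9/35/(4π)) = 0.14304817

0.143048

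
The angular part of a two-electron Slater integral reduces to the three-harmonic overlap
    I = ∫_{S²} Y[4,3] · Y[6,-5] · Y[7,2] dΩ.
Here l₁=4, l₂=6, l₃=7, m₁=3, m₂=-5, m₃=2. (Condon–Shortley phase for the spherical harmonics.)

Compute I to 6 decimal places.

l₁+l₂+l₃=17 is odd: 3j(l;000)=0 ⇒ I=0

0.000000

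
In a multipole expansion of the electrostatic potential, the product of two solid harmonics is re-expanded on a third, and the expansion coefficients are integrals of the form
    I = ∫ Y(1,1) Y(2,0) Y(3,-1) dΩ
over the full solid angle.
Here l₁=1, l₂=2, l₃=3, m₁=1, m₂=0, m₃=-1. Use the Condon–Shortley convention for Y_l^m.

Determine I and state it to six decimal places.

-0.202301

m-sum 0 ✓  L=6 even ✓  1≤3≤3 ✓
Π(2lᵢ+1) = 3×5×7 = 105
triangle coeff Δ(1,2,3) = 1/105
Σ_t [0,0]: t=0:+1/4 = 1/4
(3j)²=3/35 [(1 2 3; 0 0 0)], sign=-1
Σ_t [0,0]: t=0:+1/8 = 1/8
(3j)²=2/35 [(1 2 3; 1 0 -1)], sign=+1
⇒ 4πI² = 18/35
I = (-1)√(18/35/(4π)) = -0.20230066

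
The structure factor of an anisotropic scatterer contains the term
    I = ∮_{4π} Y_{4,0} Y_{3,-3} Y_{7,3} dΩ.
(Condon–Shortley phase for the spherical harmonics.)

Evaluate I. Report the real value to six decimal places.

-0.097643

Checks pass: Σm=0; 14 even; l₃=7∈[1,7].
(2·4+1)(2·3+1)(2·7+1) = 945
Δ: 0! 8! 6! / 15! → 1/45045
sum: t=0:+1/20736 = 1/20736
3j²(4 3 7; 0 0 0) = Δ·Π!·Σ² = 35/1287  (sign -1)
sum: t=0:+1/414720 = 1/414720
3j²(4 3 7; 0 -3 3) = Δ·Π!·Σ² = 2/429  (sign +1)
combine: 4πI² = 945·35/1287·2/429 = 2450/20449
take √, sign -1: I = -0.09764322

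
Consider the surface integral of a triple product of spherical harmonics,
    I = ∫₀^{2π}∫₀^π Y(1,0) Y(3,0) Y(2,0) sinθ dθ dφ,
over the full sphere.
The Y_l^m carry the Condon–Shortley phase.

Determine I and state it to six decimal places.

0.247767

m-sum 0 ✓  L=6 even ✓  2≤2≤4 ✓
Π(2lᵢ+1) = 3×7×5 = 105
triangle coeff Δ(1,3,2) = 1/105
Σ_t [1,1]: t=1:−1/4 = -1/4
(3j)²=3/35 [(1 3 2; 0 0 0)], sign=-1
(m-triple is (0,0,0) — same symbol as above.)
⇒ 4πI² = 27/35
I = (+1)√(27/35/(4π)) = 0.24776670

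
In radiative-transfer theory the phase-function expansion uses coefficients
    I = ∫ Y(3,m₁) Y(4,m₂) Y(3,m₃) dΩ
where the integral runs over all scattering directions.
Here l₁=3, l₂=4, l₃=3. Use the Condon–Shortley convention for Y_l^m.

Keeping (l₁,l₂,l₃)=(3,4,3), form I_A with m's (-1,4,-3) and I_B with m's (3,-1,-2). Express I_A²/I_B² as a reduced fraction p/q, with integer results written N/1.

7/5

Shared (l₁,l₂,l₃)=(3,4,3): N and (l;000)² cancel in I_A²/I_B².
A: Δ = 4!·2!·4!/11! = 1/34650; Racah Σ t=4..4: t=4:+1/1152 = 1/1152; ⇒ 3j(3 4 3; -1 4 -3)² = 1/33, sgn +1
B: Δ = 4!·2!·4!/11! = 1/34650; Racah Σ t=0..0: t=0:+1/288 = 1/288; ⇒ 3j(3 4 3; 3 -1 -2)² = 5/231, sgn -1
I_A²/I_B² = (1/33)/(5/231) = 7/5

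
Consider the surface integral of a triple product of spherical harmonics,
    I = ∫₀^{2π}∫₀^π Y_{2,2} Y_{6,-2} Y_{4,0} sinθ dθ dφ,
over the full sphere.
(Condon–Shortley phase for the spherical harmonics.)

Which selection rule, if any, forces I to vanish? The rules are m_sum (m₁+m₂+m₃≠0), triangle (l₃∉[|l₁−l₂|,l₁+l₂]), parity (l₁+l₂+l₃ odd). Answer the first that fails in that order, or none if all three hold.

m₁+m₂+m₃ = 2 − 2 + 0 = 0  ✓
triangle: |2−6|=4 ≤ l₃=4 ≤ 2+6=8  ✓
parity: l₁+l₂+l₃ = 12 is even  ✓

none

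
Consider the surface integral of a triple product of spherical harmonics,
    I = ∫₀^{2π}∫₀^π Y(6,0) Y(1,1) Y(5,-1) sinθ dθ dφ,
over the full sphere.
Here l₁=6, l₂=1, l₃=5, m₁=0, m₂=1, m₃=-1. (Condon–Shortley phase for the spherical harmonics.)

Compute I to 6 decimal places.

Checks pass: Σm=0; 12 even; l₃=5∈[5,7].
(2·6+1)(2·1+1)(2·5+1) = 429
Δ: 2! 10! 0! / 13! → 1/858
sum: t=1:−1/14400 = -1/14400
3j²(6 1 5; 0 0 0) = Δ·Π!·Σ² = 6/143  (sign +1)
sum: t=2:+1/34560 = 1/34560
3j²(6 1 5; 0 1 -1) = Δ·Π!·Σ² = 5/286  (sign +1)
combine: 4πI² = 429·6/143·5/286 = 45/143
take √, sign +1: I = 0.15824621

0.158246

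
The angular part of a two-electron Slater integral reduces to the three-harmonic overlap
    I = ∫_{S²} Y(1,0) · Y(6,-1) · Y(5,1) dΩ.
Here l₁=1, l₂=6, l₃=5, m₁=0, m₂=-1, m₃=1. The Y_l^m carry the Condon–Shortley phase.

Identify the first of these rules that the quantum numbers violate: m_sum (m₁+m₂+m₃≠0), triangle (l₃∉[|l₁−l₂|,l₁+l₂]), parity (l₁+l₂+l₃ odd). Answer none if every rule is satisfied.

none

Σmᵢ = 0  ✓
l₃∈[|l₁−l₂|,l₁+l₂]=[5,7], have l₃=5  ✓
Σlᵢ = 12 ⇒ even  ✓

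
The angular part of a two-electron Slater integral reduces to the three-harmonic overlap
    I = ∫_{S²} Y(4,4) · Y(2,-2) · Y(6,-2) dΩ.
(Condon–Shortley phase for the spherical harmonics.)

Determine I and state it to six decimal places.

Rules hold: Σm=0, L=12 even, 2≤6≤6.
N = 9·5·13 = 585
Δ = 0!·8!·4!/13! = 1/6435
Racah Σ t=0..0: t=0:+1/2304 = 1/2304
⇒ 3j(4 2 6; 0 0 0)² = 5/143, sgn +1
Racah Σ t=0..0: t=0:+1/967680 = 1/967680
⇒ 3j(4 2 6; 4 -2 -2)² = 1/6435, sgn +1
4πI² = N·(3j₀)²·(3jₘ)² = 5/1573
I = +1·√(0.00317864/4π) = 0.01590434

0.015904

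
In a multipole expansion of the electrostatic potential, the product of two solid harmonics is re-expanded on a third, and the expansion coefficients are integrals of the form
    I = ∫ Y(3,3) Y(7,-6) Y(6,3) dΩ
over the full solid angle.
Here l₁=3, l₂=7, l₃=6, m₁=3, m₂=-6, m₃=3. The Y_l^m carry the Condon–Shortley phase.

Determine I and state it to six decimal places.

Rules hold: Σm=0, L=16 even, 4≤6≤10.
N = 7·15·13 = 1365
Δ = 4!·2!·10!/17! = 1/2042040
Racah Σ t=1..3: t=1:−1/207360 t=2:+1/57600 t=3:−1/207360 = 1/129600
⇒ 3j(3 7 6; 0 0 0)² = 168/12155, sgn +1
Racah Σ t=0..0: t=0:+1/17418240 = 1/17418240
⇒ 3j(3 7 6; 3 -6 3)² = 15/952, sgn -1
4πI² = N·(3j₀)²·(3jₘ)² = 945/3179
I = -1·√(0.297263/4π) = -0.15380332

-0.153803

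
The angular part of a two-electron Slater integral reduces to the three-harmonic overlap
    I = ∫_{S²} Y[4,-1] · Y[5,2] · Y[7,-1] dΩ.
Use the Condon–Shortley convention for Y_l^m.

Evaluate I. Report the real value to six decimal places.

0.070568

m-sum 0 ✓  L=16 even ✓  1≤7≤9 ✓
Π(2lᵢ+1) = 9×11×15 = 1485
triangle coeff Δ(4,5,7) = 1/6126120
Σ_t [0,2]: t=0:+1/69120 t=1:−1/20736 t=2:+1/69120 = -1/51840
(3j)²=280/21879 [(4 5 7; 0 0 0)], sign=+1
Σ_t [0,2]: t=0:+1/1209600 t=1:−1/69120 t=2:+1/51840 = 41/7257600
(3j)²=1681/510510 [(4 5 7; -1 2 -1)], sign=+1
⇒ 4πI² = 33620/537251
I = (+1)√(33620/537251/(4π)) = 0.07056759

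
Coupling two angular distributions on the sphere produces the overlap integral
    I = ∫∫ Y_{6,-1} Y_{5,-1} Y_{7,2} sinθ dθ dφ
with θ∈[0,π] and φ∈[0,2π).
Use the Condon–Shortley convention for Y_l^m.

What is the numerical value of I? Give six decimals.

m-sum 0 ✓  L=18 even ✓  1≤7≤11 ✓
Π(2lᵢ+1) = 13×11×15 = 2145
triangle coeff Δ(6,5,7) = 1/174594420
Σ_t [0,4]: t=0:+1/4147200 t=1:−1/207360 t=2:+1/82944 t=3:−1/207360 t=4:+1/4147200 = 1/345600
(3j)²=420/46189 [(6 5 7; 0 0 0)], sign=-1
Σ_t [0,4]: t=0:+1/5806080 t=1:−1/311040 t=2:+1/138240 t=3:−1/414720 t=4:+1/12441600 = 1/537600
(3j)²=2916/323323 [(6 5 7; -1 -1 2)], sign=-1
⇒ 4πI² = 2624400/14919047
I = (+1)√(2624400/14919047/(4π)) = 0.11831493

0.118315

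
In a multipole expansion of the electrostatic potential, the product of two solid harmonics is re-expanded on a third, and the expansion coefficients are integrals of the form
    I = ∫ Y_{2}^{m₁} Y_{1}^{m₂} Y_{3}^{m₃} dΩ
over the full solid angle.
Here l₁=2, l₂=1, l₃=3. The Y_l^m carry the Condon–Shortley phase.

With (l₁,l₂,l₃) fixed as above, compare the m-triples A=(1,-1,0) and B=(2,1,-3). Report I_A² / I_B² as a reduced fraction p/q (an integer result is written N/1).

1/5

Same 2,1,3: normalisation and zero-m 3j drop out of the ratio.
A: Δ: 0! 4! 2! / 7! → 1/105; sum: t=0:+1/12 = 1/12; 3j²(2 1 3; 1 -1 0) = Δ·Π!·Σ² = 1/35  (sign -1)
B: Δ: 0! 4! 2! / 7! → 1/105; sum: t=0:+1/48 = 1/48; 3j²(2 1 3; 2 1 -3) = Δ·Π!·Σ² = 1/7  (sign +1)
I_A²/I_B² = (1/35)/(1/7) = 1/5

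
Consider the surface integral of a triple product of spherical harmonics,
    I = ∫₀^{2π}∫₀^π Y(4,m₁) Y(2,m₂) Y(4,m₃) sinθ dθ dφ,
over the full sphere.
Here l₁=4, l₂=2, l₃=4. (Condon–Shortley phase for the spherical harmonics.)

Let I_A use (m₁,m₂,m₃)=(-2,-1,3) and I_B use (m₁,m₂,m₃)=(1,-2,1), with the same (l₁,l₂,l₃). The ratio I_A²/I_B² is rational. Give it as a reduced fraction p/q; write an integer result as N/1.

Shared (l₁,l₂,l₃)=(4,2,4): N and (l;000)² cancel in I_A²/I_B².
A: Δ = 2!·6!·2!/11! = 1/13860; Racah Σ t=0..1: t=0:+1/1440 t=1:−1/240 = -1/288; ⇒ 3j(4 2 4; -2 -1 3)² = 5/132, sgn +1
B: Δ = 2!·6!·2!/11! = 1/13860; Racah Σ t=0..0: t=0:+1/144 = 1/144; ⇒ 3j(4 2 4; 1 -2 1)² = 10/231, sgn -1
I_A²/I_B² = (5/132)/(10/231) = 7/8

7/8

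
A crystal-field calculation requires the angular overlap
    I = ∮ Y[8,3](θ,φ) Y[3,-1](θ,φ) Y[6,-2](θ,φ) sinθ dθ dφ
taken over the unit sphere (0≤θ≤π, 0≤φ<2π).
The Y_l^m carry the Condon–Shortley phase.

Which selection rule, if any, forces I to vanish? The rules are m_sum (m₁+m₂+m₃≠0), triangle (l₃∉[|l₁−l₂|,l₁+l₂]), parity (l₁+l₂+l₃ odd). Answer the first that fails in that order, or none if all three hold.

parity

azimuthal sum: 3 − 1 − 2 = 0  ✓
5 ≤ 6 ≤ 11 (triangle on l)  ✓
L = 8 + 3 + 6 = 17 (odd)  ✗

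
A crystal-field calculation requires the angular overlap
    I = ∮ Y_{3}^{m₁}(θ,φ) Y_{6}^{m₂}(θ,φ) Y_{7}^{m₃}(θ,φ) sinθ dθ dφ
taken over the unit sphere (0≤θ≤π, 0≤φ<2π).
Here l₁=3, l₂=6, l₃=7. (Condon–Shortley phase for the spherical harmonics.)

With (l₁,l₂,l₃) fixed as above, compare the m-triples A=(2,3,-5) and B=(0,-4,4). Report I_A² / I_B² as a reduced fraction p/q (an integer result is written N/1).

Same 3,6,7: normalisation and zero-m 3j drop out of the ratio.
A: Δ: 2! 4! 10! / 17! → 1/2042040; sum: t=0:+1/4354560 t=1:−1/1935360 = -1/3483648; 3j²(3 6 7; 2 3 -5) = Δ·Π!·Σ² = 125/12376  (sign -1)
B: Δ: 2! 4! 10! / 17! → 1/2042040; sum: t=0:+1/967680 t=1:−1/1451520 t=2:+1/43545600 = 1/2721600; 3j²(3 6 7; 0 -4 4) = Δ·Π!·Σ² = 32/7735  (sign -1)
I_A²/I_B² = (125/12376)/(32/7735) = 625/256

625/256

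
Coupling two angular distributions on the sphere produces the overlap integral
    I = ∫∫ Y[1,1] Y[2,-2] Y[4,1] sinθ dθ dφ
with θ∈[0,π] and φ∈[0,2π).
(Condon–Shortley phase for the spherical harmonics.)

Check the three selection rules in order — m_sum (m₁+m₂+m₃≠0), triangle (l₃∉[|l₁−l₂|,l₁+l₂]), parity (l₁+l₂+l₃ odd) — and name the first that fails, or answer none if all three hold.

triangle

Σmᵢ = 0  ✓
l₃∈[|l₁−l₂|,l₁+l₂]=[1,3], have l₃=4  ✗
Σlᵢ = 7 ⇒ odd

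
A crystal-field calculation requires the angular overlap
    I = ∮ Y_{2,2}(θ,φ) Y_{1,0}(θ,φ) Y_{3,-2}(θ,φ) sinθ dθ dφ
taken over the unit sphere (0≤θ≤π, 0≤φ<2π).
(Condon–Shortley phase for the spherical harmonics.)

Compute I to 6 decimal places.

Rules hold: Σm=0, L=6 even, 1≤3≤3.
N = 5·3·7 = 105
Δ = 0!·4!·2!/7! = 1/105
Racah Σ t=0..0: t=0:+1/4 = 1/4
⇒ 3j(2 1 3; 0 0 0)² = 3/35, sgn -1
Racah Σ t=0..0: t=0:+1/24 = 1/24
⇒ 3j(2 1 3; 2 0 -2)² = 1/21, sgn -1
4πI² = N·(3j₀)²·(3jₘ)² = 3/7
I = +1·√(0.428571/4π) = 0.18467439

0.184674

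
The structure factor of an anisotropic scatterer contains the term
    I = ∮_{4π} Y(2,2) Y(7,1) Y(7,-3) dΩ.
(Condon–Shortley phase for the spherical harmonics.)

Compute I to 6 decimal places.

m-sum 0 ✓  L=16 even ✓  5≤7≤9 ✓
Π(2lᵢ+1) = 5×15×15 = 1125
triangle coeff Δ(2,7,7) = 1/185640
Σ_t [0,2]: t=0:+1/2419200 t=1:−1/518400 t=2:+1/2419200 = -1/907200
(3j)²=56/3315 [(2 7 7; 0 0 0)], sign=+1
Σ_t [0,0]: t=0:+1/3870720 = 1/3870720
(3j)²=135/6188 [(2 7 7; 2 1 -3)], sign=+1
⇒ 4πI² = 20250/48841
I = (+1)√(20250/48841/(4π)) = 0.18164160

0.181642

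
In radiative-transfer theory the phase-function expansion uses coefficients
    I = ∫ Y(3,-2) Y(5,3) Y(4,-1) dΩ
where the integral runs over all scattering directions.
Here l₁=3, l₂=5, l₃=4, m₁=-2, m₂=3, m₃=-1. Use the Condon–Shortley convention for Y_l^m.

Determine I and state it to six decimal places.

m-sum 0 ✓  L=12 even ✓  2≤4≤8 ✓
Π(2lᵢ+1) = 7×11×9 = 693
triangle coeff Δ(3,5,4) = 1/180180
Σ_t [1,3]: t=1:−1/576 t=2:+1/144 t=3:−1/576 = 1/288
(3j)²=20/1001 [(3 5 4; 0 0 0)], sign=+1
Σ_t [3,4]: t=3:−1/1440 t=4:+1/1152 = 1/5760
(3j)²=1/858 [(3 5 4; -2 3 -1)], sign=-1
⇒ 4πI² = 30/1859
I = (-1)√(30/1859/(4π)) = -0.03583571

-0.035836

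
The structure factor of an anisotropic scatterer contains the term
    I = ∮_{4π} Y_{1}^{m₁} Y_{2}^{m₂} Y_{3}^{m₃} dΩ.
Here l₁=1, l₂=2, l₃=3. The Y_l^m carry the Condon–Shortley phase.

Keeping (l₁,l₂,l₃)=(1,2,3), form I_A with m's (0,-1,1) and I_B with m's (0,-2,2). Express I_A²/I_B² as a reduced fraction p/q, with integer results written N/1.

8/5

Shared (l₁,l₂,l₃)=(1,2,3): N and (l;000)² cancel in I_A²/I_B².
A: Δ = 0!·2!·4!/7! = 1/105; Racah Σ t=0..0: t=0:+1/6 = 1/6; ⇒ 3j(1 2 3; 0 -1 1)² = 8/105, sgn +1
B: Δ = 0!·2!·4!/7! = 1/105; Racah Σ t=0..0: t=0:+1/24 = 1/24; ⇒ 3j(1 2 3; 0 -2 2)² = 1/21, sgn -1
I_A²/I_B² = (8/105)/(1/21) = 8/5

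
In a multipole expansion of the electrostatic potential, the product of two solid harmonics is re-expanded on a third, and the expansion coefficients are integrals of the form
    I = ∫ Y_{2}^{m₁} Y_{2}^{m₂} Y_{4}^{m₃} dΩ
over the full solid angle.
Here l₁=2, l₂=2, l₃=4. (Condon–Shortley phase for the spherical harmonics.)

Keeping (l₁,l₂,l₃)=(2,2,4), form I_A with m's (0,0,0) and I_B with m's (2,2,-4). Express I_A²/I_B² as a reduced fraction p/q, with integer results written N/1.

18/35

l's match ⇒ only the (l;m) 3-j factors differ between A and B.
A: triangle coeff Δ(2,2,4) = 1/630; Σ_t [0,0]: t=0:+1/16 = 1/16; (3j)²=2/35 [(2 2 4; 0 0 0)], sign=+1
B: triangle coeff Δ(2,2,4) = 1/630; Σ_t [0,0]: t=0:+1/576 = 1/576; (3j)²=1/9 [(2 2 4; 2 2 -4)], sign=+1
I_A²/I_B² = (2/35)/(1/9) = 18/35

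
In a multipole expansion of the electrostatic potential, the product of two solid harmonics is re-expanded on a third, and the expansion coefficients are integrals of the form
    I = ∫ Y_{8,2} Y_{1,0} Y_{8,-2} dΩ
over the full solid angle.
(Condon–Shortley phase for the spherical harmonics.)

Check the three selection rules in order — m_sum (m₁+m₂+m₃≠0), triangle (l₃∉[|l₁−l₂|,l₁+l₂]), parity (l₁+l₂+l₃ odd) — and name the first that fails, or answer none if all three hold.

parity

m₁+m₂+m₃ = 2 + 0 − 2 = 0  ✓
triangle: |8−1|=7 ≤ l₃=8 ≤ 8+1=9  ✓
parity: l₁+l₂+l₃ = 17 is odd  ✗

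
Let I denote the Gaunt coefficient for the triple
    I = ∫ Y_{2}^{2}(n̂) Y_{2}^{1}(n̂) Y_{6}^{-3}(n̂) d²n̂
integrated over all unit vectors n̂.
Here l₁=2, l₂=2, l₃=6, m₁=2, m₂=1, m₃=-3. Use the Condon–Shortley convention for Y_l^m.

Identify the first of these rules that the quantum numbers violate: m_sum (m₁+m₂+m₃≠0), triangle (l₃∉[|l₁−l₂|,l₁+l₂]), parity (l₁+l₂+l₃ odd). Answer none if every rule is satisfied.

azimuthal sum: 2 + 1 − 3 = 0  ✓
0 ≤ 6 ≤ 4 (triangle on l)  ✗
L = 2 + 2 + 6 = 10 (even)

triangle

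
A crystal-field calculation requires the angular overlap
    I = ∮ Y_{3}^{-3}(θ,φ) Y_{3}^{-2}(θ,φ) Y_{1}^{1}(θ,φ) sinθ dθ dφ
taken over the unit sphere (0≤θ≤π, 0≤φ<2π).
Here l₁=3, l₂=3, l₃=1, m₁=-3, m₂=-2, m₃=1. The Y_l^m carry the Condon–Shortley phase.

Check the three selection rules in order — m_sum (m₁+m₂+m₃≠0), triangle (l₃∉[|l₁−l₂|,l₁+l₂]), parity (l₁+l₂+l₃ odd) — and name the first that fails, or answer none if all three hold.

m_sum

m₁+m₂+m₃ = -3 − 2 + 1 = -4  ✗
triangle: |3−3|=0 ≤ l₃=1 ≤ 3+3=6
parity: l₁+l₂+l₃ = 7 is odd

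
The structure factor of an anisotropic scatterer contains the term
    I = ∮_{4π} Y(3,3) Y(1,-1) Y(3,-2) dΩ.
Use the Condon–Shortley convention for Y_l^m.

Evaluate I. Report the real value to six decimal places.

L=7 odd ⇒ parity kills the (l;000) factor ⇒ I = 0

0.000000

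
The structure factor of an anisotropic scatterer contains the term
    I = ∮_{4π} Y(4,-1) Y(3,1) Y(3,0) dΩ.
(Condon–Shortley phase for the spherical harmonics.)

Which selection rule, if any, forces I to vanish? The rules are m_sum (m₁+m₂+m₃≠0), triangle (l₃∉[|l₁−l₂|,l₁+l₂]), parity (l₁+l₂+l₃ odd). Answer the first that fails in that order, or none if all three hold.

Σmᵢ = 0  ✓
l₃∈[|l₁−l₂|,l₁+l₂]=[1,7], have l₃=3  ✓
Σlᵢ = 10 ⇒ even  ✓

none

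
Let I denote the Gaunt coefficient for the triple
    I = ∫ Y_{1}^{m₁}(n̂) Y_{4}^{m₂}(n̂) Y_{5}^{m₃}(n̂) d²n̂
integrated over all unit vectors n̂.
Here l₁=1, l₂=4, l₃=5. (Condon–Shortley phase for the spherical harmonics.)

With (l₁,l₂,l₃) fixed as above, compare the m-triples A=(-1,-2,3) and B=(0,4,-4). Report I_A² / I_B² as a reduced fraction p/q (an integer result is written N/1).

28/9

Shared (l₁,l₂,l₃)=(1,4,5): N and (l;000)² cancel in I_A²/I_B².
A: Δ = 0!·2!·8!/11! = 1/495; Racah Σ t=0..0: t=0:+1/2880 = 1/2880; ⇒ 3j(1 4 5; -1 -2 3)² = 28/495, sgn +1
B: Δ = 0!·2!·8!/11! = 1/495; Racah Σ t=0..0: t=0:+1/40320 = 1/40320; ⇒ 3j(1 4 5; 0 4 -4)² = 1/55, sgn -1
I_A²/I_B² = (28/495)/(1/55) = 28/9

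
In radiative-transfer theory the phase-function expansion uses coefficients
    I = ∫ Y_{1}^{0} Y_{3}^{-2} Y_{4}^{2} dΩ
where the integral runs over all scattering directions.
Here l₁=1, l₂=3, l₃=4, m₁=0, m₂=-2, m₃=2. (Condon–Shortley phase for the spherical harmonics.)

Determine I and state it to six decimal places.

Checks pass: Σm=0; 8 even; l₃=4∈[2,4].
(2·1+1)(2·3+1)(2·4+1) = 189
Δ: 0! 2! 6! / 9! → 1/252
sum: t=0:+1/36 = 1/36
3j²(1 3 4; 0 0 0) = Δ·Π!·Σ² = 4/63  (sign +1)
sum: t=0:+1/120 = 1/120
3j²(1 3 4; 0 -2 2) = Δ·Π!·Σ² = 1/21  (sign +1)
combine: 4πI² = 189·4/63·1/21 = 4/7
take √, sign +1: I = 0.21324362

0.213244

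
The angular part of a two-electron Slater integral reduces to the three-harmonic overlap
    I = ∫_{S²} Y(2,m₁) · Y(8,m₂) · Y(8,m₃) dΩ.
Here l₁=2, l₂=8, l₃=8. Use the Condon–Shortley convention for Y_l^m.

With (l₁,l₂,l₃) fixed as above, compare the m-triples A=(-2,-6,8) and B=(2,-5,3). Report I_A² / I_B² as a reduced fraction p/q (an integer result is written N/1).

l's match ⇒ only the (l;m) 3-j factors differ between A and B.
A: triangle coeff Δ(2,8,8) = 1/348840; Σ_t [2,2]: t=2:+1/348713164800 = 1/348713164800; (3j)²=2/969 [(2 8 8; -2 -6 8)], sign=+1
B: triangle coeff Δ(2,8,8) = 1/348840; Σ_t [0,0]: t=0:+1/958003200 = 1/958003200; (3j)²=13/969 [(2 8 8; 2 -5 3)], sign=-1
I_A²/I_B² = (2/969)/(13/969) = 2/13

2/13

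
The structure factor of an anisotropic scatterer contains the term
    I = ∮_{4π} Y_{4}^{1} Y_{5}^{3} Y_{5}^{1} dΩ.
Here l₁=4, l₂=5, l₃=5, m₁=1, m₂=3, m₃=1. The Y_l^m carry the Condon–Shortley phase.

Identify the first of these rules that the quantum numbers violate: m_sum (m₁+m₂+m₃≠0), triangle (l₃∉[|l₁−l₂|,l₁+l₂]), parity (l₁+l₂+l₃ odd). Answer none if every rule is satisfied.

m₁+m₂+m₃ = 1 + 3 + 1 = 5  ✗
triangle: |4−5|=1 ≤ l₃=5 ≤ 4+5=9
parity: l₁+l₂+l₃ = 14 is even

m_sum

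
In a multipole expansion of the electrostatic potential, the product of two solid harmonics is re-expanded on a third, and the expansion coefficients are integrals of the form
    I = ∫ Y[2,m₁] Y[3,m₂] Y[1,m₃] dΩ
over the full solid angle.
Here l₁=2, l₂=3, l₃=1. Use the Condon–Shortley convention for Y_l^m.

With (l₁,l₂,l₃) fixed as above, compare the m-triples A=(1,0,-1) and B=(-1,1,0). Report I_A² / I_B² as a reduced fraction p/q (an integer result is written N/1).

3/8

l's match ⇒ only the (l;m) 3-j factors differ between A and B.
A: triangle coeff Δ(2,3,1) = 1/105; Σ_t [1,1]: t=1:−1/12 = -1/12; (3j)²=1/35 [(2 3 1; 1 0 -1)], sign=-1
B: triangle coeff Δ(2,3,1) = 1/105; Σ_t [3,3]: t=3:−1/6 = -1/6; (3j)²=8/105 [(2 3 1; -1 1 0)], sign=+1
I_A²/I_B² = (1/35)/(8/105) = 3/8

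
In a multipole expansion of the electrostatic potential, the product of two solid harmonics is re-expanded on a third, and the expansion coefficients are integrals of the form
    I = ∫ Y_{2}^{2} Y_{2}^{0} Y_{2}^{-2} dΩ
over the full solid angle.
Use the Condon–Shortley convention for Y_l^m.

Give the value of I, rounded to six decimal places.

-0.180224

Rules hold: Σm=0, L=6 even, 0≤2≤4.
N = 5·5·5 = 125
Δ = 2!·2!·2!/7! = 1/630
Racah Σ t=0..2: t=0:+1/8 t=1:−1/1 t=2:+1/8 = -3/4
⇒ 3j(2 2 2; 0 0 0)² = 2/35, sgn -1
Racah Σ t=0..0: t=0:+1/8 = 1/8
⇒ 3j(2 2 2; 2 0 -2)² = 2/35, sgn +1
4πI² = N·(3j₀)²·(3jₘ)² = 20/49
I = -1·√(0.408163/4π) = -0.18022375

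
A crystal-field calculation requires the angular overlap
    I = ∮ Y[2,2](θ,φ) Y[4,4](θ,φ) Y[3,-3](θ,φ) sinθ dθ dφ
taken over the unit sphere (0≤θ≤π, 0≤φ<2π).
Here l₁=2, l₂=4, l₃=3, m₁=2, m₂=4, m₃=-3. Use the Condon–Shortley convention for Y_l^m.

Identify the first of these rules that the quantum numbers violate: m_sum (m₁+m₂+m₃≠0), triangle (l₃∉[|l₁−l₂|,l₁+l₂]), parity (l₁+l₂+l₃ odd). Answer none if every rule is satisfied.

m_sum

Σmᵢ = 3  ✗
l₃∈[|l₁−l₂|,l₁+l₂]=[2,6], have l₃=3
Σlᵢ = 9 ⇒ odd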